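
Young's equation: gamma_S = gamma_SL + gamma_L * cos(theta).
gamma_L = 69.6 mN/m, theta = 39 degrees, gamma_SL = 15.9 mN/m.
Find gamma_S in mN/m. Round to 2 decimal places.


cos(39 deg) = 0.777146
gamma_S = 15.9 + 69.6 * 0.777146
= 69.99 mN/m

69.99


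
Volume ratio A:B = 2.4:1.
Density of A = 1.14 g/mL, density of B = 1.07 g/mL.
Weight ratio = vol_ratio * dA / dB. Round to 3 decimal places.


Wt ratio = 2.4 * 1.14 / 1.07
= 2.557

2.557


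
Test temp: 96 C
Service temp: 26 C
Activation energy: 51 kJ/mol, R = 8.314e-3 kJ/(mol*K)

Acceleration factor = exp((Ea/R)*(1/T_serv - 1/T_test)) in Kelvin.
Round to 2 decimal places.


AF = exp((51/0.008314)*(1/299.15 - 1/369.15))
= 48.83

48.83


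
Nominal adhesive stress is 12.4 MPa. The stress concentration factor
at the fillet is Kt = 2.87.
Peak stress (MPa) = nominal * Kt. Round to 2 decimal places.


Peak = 12.4 * 2.87 = 35.59 MPa

35.59


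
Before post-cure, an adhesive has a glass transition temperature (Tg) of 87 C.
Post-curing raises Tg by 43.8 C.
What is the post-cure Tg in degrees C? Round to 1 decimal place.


Tg_post = Tg_base + delta_Tg
= 87 + 43.8
= 130.8 C

130.8


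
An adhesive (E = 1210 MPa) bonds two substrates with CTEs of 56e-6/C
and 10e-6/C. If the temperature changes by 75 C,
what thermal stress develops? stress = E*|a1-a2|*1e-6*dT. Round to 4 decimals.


Stress = 1210 * |56 - 10| * 1e-6 * 75
= 4.1745 MPa

4.1745


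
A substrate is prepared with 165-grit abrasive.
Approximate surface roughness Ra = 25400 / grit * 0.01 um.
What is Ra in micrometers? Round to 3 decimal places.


Ra = 25400 / 165 * 0.01 = 1.539 um

1.539


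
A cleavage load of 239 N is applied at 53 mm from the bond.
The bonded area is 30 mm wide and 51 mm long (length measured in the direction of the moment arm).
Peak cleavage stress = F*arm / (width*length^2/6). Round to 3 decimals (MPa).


Moment = 239 * 53 = 12667 N*mm
Section modulus = 30 * 2601 / 6 = 78030 / 6 mm^3
Stress = 12667 / (78030 / 6) = 76002 / 78030
= 0.974 MPa

0.974


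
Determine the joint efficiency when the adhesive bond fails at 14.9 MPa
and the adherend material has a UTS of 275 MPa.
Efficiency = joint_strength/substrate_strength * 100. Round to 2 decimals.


Joint efficiency = 14.9 / 275 * 100
= 5.42%

5.42


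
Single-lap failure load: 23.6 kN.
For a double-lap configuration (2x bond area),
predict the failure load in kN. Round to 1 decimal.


Failure load = 23.6 * 2 = 47.2 kN

47.2


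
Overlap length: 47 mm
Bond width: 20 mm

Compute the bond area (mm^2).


Bond area = 47 * 20 = 940 mm^2

940


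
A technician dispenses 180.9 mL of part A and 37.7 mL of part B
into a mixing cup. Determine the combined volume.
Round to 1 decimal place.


Combined volume = 180.9 + 37.7
= 218.6 mL

218.6


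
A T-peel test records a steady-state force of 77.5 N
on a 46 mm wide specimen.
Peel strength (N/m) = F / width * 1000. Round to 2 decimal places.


Peel strength = 77.5 / 46 * 1000
= 1684.78 N/m

1684.78


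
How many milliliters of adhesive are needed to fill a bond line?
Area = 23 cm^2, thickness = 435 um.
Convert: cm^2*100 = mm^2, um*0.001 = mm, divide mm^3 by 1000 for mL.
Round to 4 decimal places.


= (23 * 100) * (435 * 0.001) / 1000
= 1.0005 mL

1.0005


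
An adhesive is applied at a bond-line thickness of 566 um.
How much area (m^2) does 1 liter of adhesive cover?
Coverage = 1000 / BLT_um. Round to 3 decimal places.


Coverage = 1000 / 566 = 1.767 m^2

1.767


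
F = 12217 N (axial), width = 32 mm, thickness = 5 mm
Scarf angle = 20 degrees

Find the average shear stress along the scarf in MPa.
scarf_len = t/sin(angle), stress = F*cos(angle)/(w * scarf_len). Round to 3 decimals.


scarf_len = 5/sin(20 deg) = 14.6190
cos(20 deg) = 0.939693
stress = 12217*0.939693/(32*14.6190) = 24.540 MPa

24.540


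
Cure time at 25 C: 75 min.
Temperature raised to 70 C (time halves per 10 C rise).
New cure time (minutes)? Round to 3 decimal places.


Acceleration factor = 2^(45/10) = 22.6274
New time = 75 / 22.6274 = 3.315 min

3.315


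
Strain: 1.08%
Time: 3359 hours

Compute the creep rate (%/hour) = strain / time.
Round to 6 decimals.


Creep rate = 1.08 / 3359
= 0.000322 %/h

0.000322


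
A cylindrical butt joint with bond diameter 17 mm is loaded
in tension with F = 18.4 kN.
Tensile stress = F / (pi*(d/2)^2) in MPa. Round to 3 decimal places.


Area = pi * (17/2)^2 = 226.9801 mm^2
Stress = 18.4*1000 / 226.9801
= 81.064 MPa

81.064


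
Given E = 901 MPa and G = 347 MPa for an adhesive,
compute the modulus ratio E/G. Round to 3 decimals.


E/G ratio = 901 / 347 = 2.597

2.597


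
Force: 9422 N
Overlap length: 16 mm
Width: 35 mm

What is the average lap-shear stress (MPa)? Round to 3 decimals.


Average shear stress = F / (overlap * width)
= 9422 / (16 * 35)
= 16.825 MPa

16.825


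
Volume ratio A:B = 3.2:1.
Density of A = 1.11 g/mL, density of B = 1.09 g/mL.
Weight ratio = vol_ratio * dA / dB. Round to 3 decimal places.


Wt ratio = 3.2 * 1.11 / 1.09
= 3.259

3.259


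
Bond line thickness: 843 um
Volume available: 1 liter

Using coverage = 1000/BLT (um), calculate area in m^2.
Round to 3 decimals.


1 L = 1e6 mm^3, thickness = 843 um = 0.843 mm
Area = 1e6 / 0.843 mm^2 = (1e6 / 0.843) / 1e6 m^2 = 1000 / 843 m^2
= 1.186 m^2

1.186


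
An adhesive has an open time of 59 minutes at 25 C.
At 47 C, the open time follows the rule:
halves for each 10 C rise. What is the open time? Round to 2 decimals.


Factor = 2^((47-25)/10) = 4.5948
Open time = 59 / 4.5948 = 12.84 min

12.84


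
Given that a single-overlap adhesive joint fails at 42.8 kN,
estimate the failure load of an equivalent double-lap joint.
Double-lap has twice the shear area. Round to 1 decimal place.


Double-lap factor = 2
Expected load = 42.8 * 2 = 85.6 kN

85.6


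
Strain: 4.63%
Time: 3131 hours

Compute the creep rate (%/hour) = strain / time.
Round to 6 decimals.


Creep rate = 4.63 / 3131
= 0.001479 %/h

0.001479


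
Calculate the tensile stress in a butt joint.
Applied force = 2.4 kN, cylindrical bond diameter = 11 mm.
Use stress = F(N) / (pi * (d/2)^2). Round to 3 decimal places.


A = pi * 5.5^2 = 95.0332 mm^2
sigma = 2400.0 / 95.0332 = 25.254 MPa

25.254


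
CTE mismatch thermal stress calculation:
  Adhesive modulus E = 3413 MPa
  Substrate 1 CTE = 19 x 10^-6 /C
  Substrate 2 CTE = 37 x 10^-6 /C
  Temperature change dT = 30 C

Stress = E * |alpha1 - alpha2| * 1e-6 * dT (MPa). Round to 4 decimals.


delta_alpha = |19 - 37| = 18 x 10^-6/C
Stress = 3413 * 18e-6 * 30
= 1.8430 MPa

1.8430


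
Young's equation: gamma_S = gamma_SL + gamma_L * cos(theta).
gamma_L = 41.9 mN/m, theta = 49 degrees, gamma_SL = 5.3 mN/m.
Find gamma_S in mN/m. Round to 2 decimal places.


cos(49 deg) = 0.656059
gamma_S = 5.3 + 41.9 * 0.656059
= 32.79 mN/m

32.79


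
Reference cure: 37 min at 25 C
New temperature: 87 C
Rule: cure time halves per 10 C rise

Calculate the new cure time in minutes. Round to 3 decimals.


factor = 2^((87-25)/10) = 73.5167
t_new = 37 / 73.5167 = 0.503 min

0.503


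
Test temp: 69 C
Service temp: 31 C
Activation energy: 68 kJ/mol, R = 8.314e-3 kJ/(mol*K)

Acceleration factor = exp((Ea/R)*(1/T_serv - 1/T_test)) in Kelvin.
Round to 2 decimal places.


AF = exp((68/0.008314)*(1/304.15 - 1/342.15))
= 19.82

19.82


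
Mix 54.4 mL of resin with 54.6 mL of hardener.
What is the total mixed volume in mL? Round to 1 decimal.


Total = 54.4 + 54.6 = 109.0 mL

109.0


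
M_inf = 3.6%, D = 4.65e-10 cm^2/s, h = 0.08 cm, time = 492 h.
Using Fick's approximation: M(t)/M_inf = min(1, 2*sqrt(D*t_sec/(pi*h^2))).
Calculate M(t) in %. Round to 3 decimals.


t = 1771200 s
ratio = min(1, 2*sqrt(4.65e-10*1771200/(pi*0.0064)))
= 0.404786
M(t) = 3.6 * 0.404786 = 1.457%

1.457


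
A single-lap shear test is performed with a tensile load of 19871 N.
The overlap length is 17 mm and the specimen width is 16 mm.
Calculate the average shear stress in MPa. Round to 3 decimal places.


Shear stress = F / (overlap * width)
= 19871 / (17 * 16)
= 19871 / 272
= 73.055 MPa

73.055


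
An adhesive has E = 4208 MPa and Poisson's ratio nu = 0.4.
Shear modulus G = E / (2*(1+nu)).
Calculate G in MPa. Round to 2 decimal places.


G = 4208 / (2*(1+0.4))
= 4208 / 2.80
= 1502.86 MPa

1502.86


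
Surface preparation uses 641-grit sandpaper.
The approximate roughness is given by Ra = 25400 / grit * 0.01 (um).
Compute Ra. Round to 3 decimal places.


Ra = 25400 / 641 * 0.01
= 254 / 641
= 0.396 um

0.396


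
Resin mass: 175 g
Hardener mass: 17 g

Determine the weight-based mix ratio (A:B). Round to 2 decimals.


Ratio = 175 / 17 = 10.29

10.29


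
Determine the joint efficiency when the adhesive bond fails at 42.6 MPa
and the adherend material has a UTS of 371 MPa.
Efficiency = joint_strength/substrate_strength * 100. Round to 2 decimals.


Joint efficiency = 42.6 / 371 * 100
= 11.48%

11.48


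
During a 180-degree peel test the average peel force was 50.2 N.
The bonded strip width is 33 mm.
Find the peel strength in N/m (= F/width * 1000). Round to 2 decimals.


Peel strength = F/width * 1000
= 50.2 / 33 * 1000
= 1521.21 N/m

1521.21


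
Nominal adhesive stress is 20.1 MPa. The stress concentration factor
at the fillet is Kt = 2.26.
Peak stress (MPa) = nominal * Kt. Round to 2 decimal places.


Peak = 20.1 * 2.26 = 45.43 MPa

45.43


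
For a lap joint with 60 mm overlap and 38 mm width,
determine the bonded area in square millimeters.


Area = 60 * 38 = 2280 mm^2

2280


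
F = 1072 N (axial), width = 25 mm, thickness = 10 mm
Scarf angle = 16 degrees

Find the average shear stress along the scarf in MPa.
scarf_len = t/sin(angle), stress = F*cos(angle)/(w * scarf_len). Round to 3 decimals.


scarf_len = 10/sin(16 deg) = 36.2796
cos(16 deg) = 0.961262
stress = 1072*0.961262/(25*36.2796) = 1.136 MPa

1.136


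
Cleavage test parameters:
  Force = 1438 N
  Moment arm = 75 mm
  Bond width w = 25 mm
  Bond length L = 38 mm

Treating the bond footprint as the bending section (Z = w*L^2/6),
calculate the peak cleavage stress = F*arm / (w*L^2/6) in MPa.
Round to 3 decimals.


M = 1438 * 75 = 107850 N*mm
Z = 25 * 38^2 / 6 = 36100 / 6 mm^3
sigma = M / Z = 6 * 107850 / 36100 = 647100 / 36100
= 17.925 MPa

17.925


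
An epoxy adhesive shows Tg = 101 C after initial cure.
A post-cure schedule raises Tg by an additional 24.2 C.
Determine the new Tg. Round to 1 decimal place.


New Tg = 101 + 24.2
= 125.2 C

125.2


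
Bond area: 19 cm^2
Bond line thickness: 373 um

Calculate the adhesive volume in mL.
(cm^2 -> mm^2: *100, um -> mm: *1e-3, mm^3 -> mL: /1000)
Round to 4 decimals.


V = 19*100 * 373*1e-3 / 1000
= 0.7087 mL

0.7087


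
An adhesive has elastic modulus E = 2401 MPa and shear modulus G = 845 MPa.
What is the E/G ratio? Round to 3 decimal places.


E/G = 2401 / 845 = 2.841

2.841


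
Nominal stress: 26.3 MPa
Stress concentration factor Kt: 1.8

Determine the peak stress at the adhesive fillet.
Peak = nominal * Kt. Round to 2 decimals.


Peak stress = 26.3 * 1.8
= 47.34 MPa

47.34


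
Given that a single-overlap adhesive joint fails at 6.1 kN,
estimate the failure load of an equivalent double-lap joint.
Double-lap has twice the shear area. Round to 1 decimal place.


Double-lap factor = 2
Expected load = 6.1 * 2 = 12.2 kN

12.2


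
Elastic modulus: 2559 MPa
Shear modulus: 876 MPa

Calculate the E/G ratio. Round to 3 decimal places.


E / G = 2559 / 876 = 2.921

2.921


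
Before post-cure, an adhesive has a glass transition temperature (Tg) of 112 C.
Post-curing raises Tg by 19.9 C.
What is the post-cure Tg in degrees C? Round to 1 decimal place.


Tg_post = Tg_base + delta_Tg
= 112 + 19.9
= 131.9 C

131.9


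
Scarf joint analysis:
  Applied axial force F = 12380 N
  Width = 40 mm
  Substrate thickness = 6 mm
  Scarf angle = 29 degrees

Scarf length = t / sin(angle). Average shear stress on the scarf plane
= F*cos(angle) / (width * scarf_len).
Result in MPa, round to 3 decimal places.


Scarf length = 6 / sin(29 deg) = 12.3760 mm
cos(29 deg) = 0.874620
Shear = 12380 * 0.874620 / (40 * 12.3760)
= 21.873 MPa

21.873


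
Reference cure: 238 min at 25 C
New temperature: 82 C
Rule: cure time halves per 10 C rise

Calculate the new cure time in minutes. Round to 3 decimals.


factor = 2^((82-25)/10) = 51.9842
t_new = 238 / 51.9842 = 4.578 min

4.578


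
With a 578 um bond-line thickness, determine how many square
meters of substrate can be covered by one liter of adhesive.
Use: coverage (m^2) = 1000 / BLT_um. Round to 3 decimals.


Coverage = 1000 / 578 = 1.730 m^2

1.730


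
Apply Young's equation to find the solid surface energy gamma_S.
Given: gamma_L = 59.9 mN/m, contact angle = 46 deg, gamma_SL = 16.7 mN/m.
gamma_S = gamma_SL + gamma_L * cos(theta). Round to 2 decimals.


theta_rad = 46 * pi/180 = 0.802851
gamma_S = 16.7 + 59.9 * cos(0.802851)
= 58.31 mN/m

58.31


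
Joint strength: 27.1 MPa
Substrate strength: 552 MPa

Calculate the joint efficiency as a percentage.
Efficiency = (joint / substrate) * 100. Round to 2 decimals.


Efficiency = (27.1 / 552) * 100 = 4.91%

4.91


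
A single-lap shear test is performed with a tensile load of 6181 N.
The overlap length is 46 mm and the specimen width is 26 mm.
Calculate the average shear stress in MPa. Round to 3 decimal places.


Shear stress = F / (overlap * width)
= 6181 / (46 * 26)
= 6181 / 1196
= 5.168 MPa

5.168


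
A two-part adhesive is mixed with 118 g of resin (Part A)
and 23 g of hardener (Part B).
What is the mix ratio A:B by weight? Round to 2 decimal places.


Mix ratio = mass_A / mass_B
= 118 / 23
= 5.13

5.13


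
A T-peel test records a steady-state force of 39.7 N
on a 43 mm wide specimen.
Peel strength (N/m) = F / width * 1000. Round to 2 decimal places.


Peel strength = 39.7 / 43 * 1000
= 923.26 N/m

923.26


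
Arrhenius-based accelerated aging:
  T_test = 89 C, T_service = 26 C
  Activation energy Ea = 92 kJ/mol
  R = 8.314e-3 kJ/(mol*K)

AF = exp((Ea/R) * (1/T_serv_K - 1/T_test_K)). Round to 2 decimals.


T_test_K = 362.15, T_serv_K = 299.15
AF = exp((92/8.314e-3) * (1/299.15 - 1/362.15))
= 623.21

623.21


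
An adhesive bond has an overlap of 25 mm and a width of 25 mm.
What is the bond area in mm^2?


Bond area = overlap * width
= 25 * 25
= 625 mm^2

625


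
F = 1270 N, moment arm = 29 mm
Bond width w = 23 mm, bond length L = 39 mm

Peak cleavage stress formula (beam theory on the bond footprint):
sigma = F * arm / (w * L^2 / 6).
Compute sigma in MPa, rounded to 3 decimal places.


sigma = (1270 * 29) / (23 * 1521 / 6)
= 36830 * 6 / 34983
= 220980 / 34983
= 6.317 MPa

6.317


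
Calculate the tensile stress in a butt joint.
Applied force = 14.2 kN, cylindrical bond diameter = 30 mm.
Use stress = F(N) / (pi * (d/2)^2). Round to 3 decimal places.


A = pi * 15.0^2 = 706.8583 mm^2
sigma = 14200.0 / 706.8583 = 20.089 MPa

20.089


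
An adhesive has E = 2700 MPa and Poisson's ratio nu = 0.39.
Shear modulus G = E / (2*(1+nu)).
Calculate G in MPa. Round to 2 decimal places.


G = 2700 / (2*(1+0.39))
= 2700 / 2.78
= 971.22 MPa

971.22


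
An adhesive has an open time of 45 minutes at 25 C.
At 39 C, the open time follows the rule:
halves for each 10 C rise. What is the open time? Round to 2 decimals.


Factor = 2^((39-25)/10) = 2.6390
Open time = 45 / 2.6390 = 17.05 min

17.05


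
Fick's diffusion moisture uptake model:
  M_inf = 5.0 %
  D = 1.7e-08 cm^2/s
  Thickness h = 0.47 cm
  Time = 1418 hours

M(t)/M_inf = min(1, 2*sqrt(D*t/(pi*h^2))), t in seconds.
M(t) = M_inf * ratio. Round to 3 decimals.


t_sec = 1418 * 3600 = 5104800
ratio = 2*sqrt(1.7e-08*5104800/(pi*0.47^2))
= min(1, 0.707247)
= 0.707247
M(t) = 5.0 * 0.707247 = 3.536 %

3.536


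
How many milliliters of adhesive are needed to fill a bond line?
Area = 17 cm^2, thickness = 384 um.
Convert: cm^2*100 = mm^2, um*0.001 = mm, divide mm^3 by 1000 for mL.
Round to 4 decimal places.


= (17 * 100) * (384 * 0.001) / 1000
= 0.6528 mL

0.6528


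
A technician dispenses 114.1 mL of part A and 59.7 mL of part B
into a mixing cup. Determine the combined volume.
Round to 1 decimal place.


Combined volume = 114.1 + 59.7
= 173.8 mL

173.8


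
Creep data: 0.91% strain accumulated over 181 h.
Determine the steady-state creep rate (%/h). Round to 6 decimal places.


Rate = 0.91 / 181 = 0.005028 %/h

0.005028


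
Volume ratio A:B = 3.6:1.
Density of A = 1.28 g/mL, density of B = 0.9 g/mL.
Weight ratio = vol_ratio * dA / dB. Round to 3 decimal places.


Wt ratio = 3.6 * 1.28 / 0.9
= 5.120

5.120


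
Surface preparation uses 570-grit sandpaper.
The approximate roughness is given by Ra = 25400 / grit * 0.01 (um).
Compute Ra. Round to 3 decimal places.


Ra = 25400 / 570 * 0.01
= 254 / 570
= 0.446 um

0.446


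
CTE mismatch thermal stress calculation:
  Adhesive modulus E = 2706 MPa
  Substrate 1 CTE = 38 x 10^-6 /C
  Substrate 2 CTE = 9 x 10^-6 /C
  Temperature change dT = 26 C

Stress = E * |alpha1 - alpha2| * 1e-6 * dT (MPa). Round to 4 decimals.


delta_alpha = |38 - 9| = 29 x 10^-6/C
Stress = 2706 * 29e-6 * 26
= 2.0403 MPa

2.0403


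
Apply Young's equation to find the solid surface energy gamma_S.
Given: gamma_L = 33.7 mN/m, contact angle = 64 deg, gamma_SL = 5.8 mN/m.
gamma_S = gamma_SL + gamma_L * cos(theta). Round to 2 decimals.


theta_rad = 64 * pi/180 = 1.117011
gamma_S = 5.8 + 33.7 * cos(1.117011)
= 20.57 mN/m

20.57


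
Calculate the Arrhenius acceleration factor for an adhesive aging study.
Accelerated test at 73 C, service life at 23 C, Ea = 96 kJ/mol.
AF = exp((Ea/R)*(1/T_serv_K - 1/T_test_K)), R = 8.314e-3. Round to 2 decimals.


T_test = 346.15 K, T_serv = 296.15 K
Ea/R = 96 / 0.008314 = 11546.79
AF = exp(11546.79 * (1/296.15 - 1/346.15))
= 279.19

279.19


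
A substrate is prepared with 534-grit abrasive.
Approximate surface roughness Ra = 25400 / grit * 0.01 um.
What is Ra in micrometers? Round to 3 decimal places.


Ra = 25400 / 534 * 0.01 = 0.476 um

0.476


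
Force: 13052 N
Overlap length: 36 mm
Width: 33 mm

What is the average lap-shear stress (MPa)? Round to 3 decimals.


Average shear stress = F / (overlap * width)
= 13052 / (36 * 33)
= 10.987 MPa

10.987


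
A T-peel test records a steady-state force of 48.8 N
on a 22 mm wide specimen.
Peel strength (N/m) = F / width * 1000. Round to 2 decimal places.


Peel strength = 48.8 / 22 * 1000
= 2218.18 N/m

2218.18


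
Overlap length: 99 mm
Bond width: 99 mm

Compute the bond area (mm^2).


Bond area = 99 * 99 = 9801 mm^2

9801


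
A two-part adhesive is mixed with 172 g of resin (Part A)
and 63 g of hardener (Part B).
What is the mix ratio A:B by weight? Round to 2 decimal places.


Mix ratio = mass_A / mass_B
= 172 / 63
= 2.73

2.73


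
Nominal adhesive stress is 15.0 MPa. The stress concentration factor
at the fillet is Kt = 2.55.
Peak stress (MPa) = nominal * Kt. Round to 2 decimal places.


Peak = 15.0 * 2.55 = 38.25 MPa

38.25


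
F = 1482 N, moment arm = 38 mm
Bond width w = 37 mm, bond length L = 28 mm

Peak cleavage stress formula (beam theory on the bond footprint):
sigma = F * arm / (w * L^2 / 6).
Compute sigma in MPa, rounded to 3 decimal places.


sigma = (1482 * 38) / (37 * 784 / 6)
= 56316 * 6 / 29008
= 337896 / 29008
= 11.648 MPa

11.648


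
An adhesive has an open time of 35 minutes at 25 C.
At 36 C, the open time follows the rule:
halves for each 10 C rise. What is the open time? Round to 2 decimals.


Factor = 2^((36-25)/10) = 2.1435
Open time = 35 / 2.1435 = 16.33 min

16.33


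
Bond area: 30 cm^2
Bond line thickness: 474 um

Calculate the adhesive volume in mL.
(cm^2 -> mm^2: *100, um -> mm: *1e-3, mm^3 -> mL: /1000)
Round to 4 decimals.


V = 30*100 * 474*1e-3 / 1000
= 1.4220 mL

1.4220


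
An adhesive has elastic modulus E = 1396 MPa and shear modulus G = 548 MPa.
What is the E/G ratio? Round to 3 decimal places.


E/G = 1396 / 548 = 2.547

2.547


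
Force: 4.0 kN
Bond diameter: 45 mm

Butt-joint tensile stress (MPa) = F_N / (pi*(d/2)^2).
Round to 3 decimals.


F_N = 4.0 * 1000 = 4000.0 N
A = pi*(22.5)^2 = 1590.4313 mm^2
stress = 4000.0 / 1590.4313 = 2.515 MPa

2.515


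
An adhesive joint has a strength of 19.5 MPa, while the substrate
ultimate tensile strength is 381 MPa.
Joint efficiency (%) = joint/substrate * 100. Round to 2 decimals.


Efficiency = 19.5 / 381 * 100
= 5.12%

5.12


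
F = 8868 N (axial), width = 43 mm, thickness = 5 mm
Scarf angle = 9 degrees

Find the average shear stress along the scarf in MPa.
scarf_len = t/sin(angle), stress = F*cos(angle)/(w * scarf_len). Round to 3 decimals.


scarf_len = 5/sin(9 deg) = 31.9623
cos(9 deg) = 0.987688
stress = 8868*0.987688/(43*31.9623) = 6.373 MPa

6.373


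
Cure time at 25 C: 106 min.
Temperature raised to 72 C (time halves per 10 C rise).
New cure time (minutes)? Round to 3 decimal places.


Acceleration factor = 2^(47/10) = 25.9921
New time = 106 / 25.9921 = 4.078 min

4.078


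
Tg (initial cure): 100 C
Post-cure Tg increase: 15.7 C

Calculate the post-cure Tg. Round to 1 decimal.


Post-cure Tg = 100 + 15.7 = 115.7 C

115.7


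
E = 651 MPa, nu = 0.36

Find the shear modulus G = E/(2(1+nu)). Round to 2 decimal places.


G = 651 / (2 * 1.36)
= 239.34 MPa

239.34


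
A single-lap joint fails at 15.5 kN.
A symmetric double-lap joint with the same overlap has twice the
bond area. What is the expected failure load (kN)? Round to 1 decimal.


Double-lap load = 2 * 15.5 = 31.0 kN

31.0


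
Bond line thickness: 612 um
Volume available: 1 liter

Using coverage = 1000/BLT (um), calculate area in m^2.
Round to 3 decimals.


1 L = 1e6 mm^3, thickness = 612 um = 0.612 mm
Area = 1e6 / 0.612 mm^2 = (1e6 / 0.612) / 1e6 m^2 = 1000 / 612 m^2
= 1.634 m^2

1.634


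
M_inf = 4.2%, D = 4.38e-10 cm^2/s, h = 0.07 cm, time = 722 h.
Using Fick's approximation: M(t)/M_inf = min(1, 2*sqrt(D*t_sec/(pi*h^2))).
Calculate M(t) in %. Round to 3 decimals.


t = 2599200 s
ratio = min(1, 2*sqrt(4.38e-10*2599200/(pi*0.0049)))
= 0.543894
M(t) = 4.2 * 0.543894 = 2.284%

2.284


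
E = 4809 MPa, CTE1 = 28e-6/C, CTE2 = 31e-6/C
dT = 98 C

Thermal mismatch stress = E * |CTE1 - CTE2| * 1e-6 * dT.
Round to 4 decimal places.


= 4809 * 3e-6 * 98
= 1.4138 MPa

1.4138


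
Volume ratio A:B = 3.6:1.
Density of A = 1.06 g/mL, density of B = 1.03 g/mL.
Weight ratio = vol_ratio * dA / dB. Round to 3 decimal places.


Wt ratio = 3.6 * 1.06 / 1.03
= 3.705

3.705


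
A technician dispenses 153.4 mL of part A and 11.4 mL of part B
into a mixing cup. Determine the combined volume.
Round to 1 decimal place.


Combined volume = 153.4 + 11.4
= 164.8 mL

164.8


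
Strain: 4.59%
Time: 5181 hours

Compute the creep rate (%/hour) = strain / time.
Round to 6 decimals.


Creep rate = 4.59 / 5181
= 0.000886 %/h

0.000886


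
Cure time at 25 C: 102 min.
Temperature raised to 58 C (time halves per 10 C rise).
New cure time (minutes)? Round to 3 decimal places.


Acceleration factor = 2^(33/10) = 9.8492
New time = 102 / 9.8492 = 10.356 min

10.356


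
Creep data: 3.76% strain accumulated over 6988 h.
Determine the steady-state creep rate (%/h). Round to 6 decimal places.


Rate = 3.76 / 6988 = 0.000538 %/h

0.000538


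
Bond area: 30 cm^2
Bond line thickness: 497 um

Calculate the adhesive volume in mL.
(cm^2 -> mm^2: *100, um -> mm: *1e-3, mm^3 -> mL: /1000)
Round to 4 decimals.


V = 30*100 * 497*1e-3 / 1000
= 1.4910 mL

1.4910


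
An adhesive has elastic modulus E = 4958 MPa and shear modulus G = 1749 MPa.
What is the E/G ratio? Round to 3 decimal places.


E/G = 4958 / 1749 = 2.835

2.835


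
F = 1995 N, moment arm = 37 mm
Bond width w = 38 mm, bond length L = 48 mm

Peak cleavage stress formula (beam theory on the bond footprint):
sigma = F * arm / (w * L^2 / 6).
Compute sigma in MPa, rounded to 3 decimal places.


sigma = (1995 * 37) / (38 * 2304 / 6)
= 73815 * 6 / 87552
= 442890 / 87552
= 5.059 MPa

5.059


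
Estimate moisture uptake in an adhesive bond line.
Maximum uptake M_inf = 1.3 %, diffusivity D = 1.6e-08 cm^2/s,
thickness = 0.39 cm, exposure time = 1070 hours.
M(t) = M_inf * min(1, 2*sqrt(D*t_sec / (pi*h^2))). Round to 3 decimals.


Convert time: 1070 h = 3852000 s
ratio = min(1, 2*sqrt(1.6e-08*3852000/(pi*0.39^2)))
= 0.718280
M(t) = 1.3 * 0.718280 = 0.934%

0.934


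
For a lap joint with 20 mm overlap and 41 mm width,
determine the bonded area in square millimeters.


Area = 20 * 41 = 820 mm^2

820


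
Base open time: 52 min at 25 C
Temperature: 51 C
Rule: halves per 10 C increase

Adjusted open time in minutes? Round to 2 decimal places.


Acceleration = 2^((51-25)/10) = 6.0629
Open time = 52 / 6.0629 = 8.58 min

8.58


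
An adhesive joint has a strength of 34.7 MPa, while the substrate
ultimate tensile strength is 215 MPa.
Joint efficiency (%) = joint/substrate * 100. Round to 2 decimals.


Efficiency = 34.7 / 215 * 100
= 16.14%

16.14


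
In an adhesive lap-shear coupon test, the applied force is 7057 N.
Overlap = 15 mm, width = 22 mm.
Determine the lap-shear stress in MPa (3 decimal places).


stress = F / (overlap * width)
= 7057 / (15 * 22)
= 21.385 MPa

21.385


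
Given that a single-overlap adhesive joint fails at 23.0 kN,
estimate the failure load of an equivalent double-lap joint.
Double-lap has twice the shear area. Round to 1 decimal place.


Double-lap factor = 2
Expected load = 23.0 * 2 = 46.0 kN

46.0


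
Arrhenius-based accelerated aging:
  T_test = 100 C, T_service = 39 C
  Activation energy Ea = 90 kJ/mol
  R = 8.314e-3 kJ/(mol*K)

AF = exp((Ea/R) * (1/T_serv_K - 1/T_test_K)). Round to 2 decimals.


T_test_K = 373.15, T_serv_K = 312.15
AF = exp((90/8.314e-3) * (1/312.15 - 1/373.15))
= 289.78

289.78


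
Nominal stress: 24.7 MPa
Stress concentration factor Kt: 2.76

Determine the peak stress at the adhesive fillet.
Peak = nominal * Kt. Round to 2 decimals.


Peak stress = 24.7 * 2.76
= 68.17 MPa

68.17


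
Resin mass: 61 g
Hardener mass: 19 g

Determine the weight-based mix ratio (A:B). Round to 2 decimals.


Ratio = 61 / 19 = 3.21

3.21


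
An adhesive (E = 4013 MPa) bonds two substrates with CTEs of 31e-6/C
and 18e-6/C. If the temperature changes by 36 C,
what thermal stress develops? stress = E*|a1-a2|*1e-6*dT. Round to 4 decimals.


Stress = 4013 * |31 - 18| * 1e-6 * 36
= 1.8781 MPa

1.8781


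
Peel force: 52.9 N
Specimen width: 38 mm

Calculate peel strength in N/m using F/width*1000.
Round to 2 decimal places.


Peel strength = 52.9 / 38 * 1000 = 1392.11 N/m

1392.11


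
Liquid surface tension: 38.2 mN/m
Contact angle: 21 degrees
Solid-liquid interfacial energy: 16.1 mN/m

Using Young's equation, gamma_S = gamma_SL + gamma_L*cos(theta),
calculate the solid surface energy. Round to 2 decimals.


gamma_S = 16.1 + 38.2 * cos(21)
= 51.76 mN/m

51.76


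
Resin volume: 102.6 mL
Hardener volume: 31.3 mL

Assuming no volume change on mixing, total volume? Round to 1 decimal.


V_total = 102.6 + 31.3 = 133.9 mL

133.9


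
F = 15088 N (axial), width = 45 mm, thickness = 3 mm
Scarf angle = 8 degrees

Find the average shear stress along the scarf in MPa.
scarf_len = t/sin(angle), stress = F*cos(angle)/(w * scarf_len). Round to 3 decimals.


scarf_len = 3/sin(8 deg) = 21.5559
cos(8 deg) = 0.990268
stress = 15088*0.990268/(45*21.5559) = 15.403 MPa

15.403


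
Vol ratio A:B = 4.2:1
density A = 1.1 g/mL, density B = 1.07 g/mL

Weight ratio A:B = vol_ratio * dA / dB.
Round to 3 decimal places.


Weight ratio = 4.2 * 1.1 / 1.07
= 4.318

4.318


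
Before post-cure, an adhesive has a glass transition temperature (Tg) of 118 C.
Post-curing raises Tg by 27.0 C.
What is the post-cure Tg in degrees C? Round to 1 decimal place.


Tg_post = Tg_base + delta_Tg
= 118 + 27.0
= 145.0 C

145.0


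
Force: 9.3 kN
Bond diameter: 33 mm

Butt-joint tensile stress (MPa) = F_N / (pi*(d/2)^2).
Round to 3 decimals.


F_N = 9.3 * 1000 = 9300.0 N
A = pi*(16.5)^2 = 855.2986 mm^2
stress = 9300.0 / 855.2986 = 10.873 MPa

10.873


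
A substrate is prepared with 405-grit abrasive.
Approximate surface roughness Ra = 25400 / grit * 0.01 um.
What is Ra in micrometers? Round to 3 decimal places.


Ra = 25400 / 405 * 0.01 = 0.627 um

0.627


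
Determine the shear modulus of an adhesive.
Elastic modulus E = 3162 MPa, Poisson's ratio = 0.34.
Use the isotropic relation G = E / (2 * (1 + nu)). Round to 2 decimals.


G = 3162 / (2*(1+0.34)) = 3162 / 2.68
= 1179.85 MPa

1179.85


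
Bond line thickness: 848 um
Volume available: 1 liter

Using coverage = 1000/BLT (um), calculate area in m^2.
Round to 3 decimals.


1 L = 1e6 mm^3, thickness = 848 um = 0.848 mm
Area = 1e6 / 0.848 mm^2 = (1e6 / 0.848) / 1e6 m^2 = 1000 / 848 m^2
= 1.179 m^2

1.179


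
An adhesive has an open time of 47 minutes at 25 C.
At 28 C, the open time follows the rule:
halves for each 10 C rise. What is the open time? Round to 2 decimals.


Factor = 2^((28-25)/10) = 1.2311
Open time = 47 / 1.2311 = 38.18 min

38.18


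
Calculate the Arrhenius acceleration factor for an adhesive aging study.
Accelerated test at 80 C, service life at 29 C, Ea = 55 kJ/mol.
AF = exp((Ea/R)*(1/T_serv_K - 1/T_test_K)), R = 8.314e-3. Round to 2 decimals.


T_test = 353.15 K, T_serv = 302.15 K
Ea/R = 55 / 0.008314 = 6615.35
AF = exp(6615.35 * (1/302.15 - 1/353.15))
= 23.61

23.61


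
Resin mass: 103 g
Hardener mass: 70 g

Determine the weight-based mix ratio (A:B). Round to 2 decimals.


Ratio = 103 / 70 = 1.47

1.47


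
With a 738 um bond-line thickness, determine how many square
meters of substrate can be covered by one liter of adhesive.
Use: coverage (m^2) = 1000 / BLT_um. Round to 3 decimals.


Coverage = 1000 / 738 = 1.355 m^2

1.355


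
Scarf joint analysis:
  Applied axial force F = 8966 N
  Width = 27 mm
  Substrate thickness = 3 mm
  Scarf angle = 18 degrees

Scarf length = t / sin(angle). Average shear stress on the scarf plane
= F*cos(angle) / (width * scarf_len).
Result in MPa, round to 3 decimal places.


Scarf length = 3 / sin(18 deg) = 9.7082 mm
cos(18 deg) = 0.951057
Shear = 8966 * 0.951057 / (27 * 9.7082)
= 32.531 MPa

32.531


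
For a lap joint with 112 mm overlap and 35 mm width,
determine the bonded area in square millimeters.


Area = 112 * 35 = 3920 mm^2

3920


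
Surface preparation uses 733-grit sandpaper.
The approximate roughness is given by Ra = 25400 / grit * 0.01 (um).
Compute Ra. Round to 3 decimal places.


Ra = 25400 / 733 * 0.01
= 254 / 733
= 0.347 um

0.347


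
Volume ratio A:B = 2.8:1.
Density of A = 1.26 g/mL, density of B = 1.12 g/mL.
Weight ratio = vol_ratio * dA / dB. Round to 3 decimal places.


Wt ratio = 2.8 * 1.26 / 1.12
= 3.150

3.150


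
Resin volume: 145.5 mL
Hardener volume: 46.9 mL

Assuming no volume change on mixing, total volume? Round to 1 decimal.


V_total = 145.5 + 46.9 = 192.4 mL

192.4


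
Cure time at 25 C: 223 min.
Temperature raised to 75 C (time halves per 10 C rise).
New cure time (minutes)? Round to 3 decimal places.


Acceleration factor = 2^(50/10) = 32.0000
New time = 223 / 32.0000 = 6.969 min

6.969


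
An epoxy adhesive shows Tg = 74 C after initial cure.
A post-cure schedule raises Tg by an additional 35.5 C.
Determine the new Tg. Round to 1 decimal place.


New Tg = 74 + 35.5
= 109.5 C

109.5


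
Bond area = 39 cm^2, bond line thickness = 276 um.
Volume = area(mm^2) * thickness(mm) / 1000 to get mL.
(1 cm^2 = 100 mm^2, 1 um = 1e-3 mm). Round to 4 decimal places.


area_mm2 = 39 * 100 = 3900
blt_mm = 276 * 1e-3 = 0.276
vol_mm3 = 3900 * 0.276 = 1076.4
vol_mL = 1076.4 / 1000 = 1.0764 mL

1.0764


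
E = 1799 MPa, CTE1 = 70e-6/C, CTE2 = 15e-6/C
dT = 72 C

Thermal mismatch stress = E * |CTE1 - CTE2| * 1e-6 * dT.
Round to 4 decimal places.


= 1799 * 55e-6 * 72
= 7.1240 MPa

7.1240


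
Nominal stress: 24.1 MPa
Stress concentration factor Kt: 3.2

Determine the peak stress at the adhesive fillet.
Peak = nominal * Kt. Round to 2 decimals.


Peak stress = 24.1 * 3.2
= 77.12 MPa

77.12


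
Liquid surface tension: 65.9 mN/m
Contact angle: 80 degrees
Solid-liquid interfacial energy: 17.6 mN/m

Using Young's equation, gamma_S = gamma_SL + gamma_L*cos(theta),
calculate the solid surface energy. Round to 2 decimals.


gamma_S = 17.6 + 65.9 * cos(80)
= 29.04 mN/m

29.04


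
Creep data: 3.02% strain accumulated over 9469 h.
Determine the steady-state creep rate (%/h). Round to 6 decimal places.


Rate = 3.02 / 9469 = 0.000319 %/h

0.000319


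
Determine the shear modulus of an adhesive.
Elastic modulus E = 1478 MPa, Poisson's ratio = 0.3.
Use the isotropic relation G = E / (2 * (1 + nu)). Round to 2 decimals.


G = 1478 / (2*(1+0.3)) = 1478 / 2.60
= 568.46 MPa

568.46


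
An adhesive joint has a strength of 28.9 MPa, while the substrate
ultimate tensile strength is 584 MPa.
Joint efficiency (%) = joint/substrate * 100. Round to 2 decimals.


Efficiency = 28.9 / 584 * 100
= 4.95%

4.95


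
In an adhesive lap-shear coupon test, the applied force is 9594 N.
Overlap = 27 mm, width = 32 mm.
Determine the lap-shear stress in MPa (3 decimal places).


stress = F / (overlap * width)
= 9594 / (27 * 32)
= 11.104 MPa

11.104


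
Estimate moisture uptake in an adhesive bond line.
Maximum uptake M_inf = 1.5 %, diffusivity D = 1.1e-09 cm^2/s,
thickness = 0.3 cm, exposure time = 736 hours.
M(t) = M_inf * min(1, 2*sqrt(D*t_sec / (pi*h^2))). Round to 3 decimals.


Convert time: 736 h = 2649600 s
ratio = min(1, 2*sqrt(1.1e-09*2649600/(pi*0.3^2)))
= 0.203058
M(t) = 1.5 * 0.203058 = 0.305%

0.305


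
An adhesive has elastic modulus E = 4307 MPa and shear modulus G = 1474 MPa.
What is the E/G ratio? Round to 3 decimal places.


E/G = 4307 / 1474 = 2.922

2.922


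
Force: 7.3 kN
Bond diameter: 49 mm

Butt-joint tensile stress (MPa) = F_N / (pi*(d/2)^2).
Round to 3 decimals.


F_N = 7.3 * 1000 = 7300.0 N
A = pi*(24.5)^2 = 1885.7410 mm^2
stress = 7300.0 / 1885.7410 = 3.871 MPa

3.871


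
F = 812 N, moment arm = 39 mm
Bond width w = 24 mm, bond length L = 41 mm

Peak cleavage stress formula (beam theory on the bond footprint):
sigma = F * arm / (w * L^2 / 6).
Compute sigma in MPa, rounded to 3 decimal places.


sigma = (812 * 39) / (24 * 1681 / 6)
= 31668 * 6 / 40344
= 190008 / 40344
= 4.710 MPa

4.710


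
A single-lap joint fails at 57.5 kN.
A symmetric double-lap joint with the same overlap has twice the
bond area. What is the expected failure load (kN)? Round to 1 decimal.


Double-lap load = 2 * 57.5 = 115.0 kN

115.0


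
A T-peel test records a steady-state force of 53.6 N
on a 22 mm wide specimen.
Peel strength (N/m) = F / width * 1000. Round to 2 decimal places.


Peel strength = 53.6 / 22 * 1000
= 2436.36 N/m

2436.36


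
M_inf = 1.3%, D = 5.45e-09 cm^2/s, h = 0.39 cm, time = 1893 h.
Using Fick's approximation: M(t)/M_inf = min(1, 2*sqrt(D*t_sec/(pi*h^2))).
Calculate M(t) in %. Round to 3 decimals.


t = 6814800 s
ratio = min(1, 2*sqrt(5.45e-09*6814800/(pi*0.1521)))
= 0.557590
M(t) = 1.3 * 0.557590 = 0.725%

0.725


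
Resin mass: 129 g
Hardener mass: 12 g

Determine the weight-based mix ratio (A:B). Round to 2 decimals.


Ratio = 129 / 12 = 10.75

10.75


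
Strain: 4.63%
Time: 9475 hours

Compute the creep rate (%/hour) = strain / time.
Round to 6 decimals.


Creep rate = 4.63 / 9475
= 0.000489 %/h

0.000489


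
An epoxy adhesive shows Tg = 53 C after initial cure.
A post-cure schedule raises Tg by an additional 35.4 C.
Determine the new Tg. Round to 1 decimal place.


New Tg = 53 + 35.4
= 88.4 C

88.4


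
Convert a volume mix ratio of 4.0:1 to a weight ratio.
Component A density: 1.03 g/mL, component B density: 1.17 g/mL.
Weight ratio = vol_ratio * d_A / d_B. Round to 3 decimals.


= 4.0 * 1.03 / 1.17 = 3.521

3.521


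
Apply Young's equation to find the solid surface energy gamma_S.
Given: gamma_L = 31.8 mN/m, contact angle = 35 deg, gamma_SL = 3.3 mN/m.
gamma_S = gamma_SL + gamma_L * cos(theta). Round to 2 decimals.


theta_rad = 35 * pi/180 = 0.610865
gamma_S = 3.3 + 31.8 * cos(0.610865)
= 29.35 mN/m

29.35


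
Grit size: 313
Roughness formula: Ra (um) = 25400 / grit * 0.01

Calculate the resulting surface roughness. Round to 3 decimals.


Ra = 25400 / 313 * 0.01
= 0.812 um

0.812


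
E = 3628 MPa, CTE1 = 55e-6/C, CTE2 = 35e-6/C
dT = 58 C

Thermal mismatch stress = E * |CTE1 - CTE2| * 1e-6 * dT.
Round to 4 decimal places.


= 3628 * 20e-6 * 58
= 4.2085 MPa

4.2085


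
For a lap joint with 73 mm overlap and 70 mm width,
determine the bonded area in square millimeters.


Area = 73 * 70 = 5110 mm^2

5110


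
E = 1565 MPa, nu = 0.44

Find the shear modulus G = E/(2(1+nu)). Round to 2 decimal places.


G = 1565 / (2 * 1.44)
= 543.40 MPa

543.40


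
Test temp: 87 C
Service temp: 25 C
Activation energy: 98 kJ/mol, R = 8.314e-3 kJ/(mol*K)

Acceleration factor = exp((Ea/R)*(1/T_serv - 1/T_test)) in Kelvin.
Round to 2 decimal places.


AF = exp((98/0.008314)*(1/298.15 - 1/360.15))
= 903.22

903.22


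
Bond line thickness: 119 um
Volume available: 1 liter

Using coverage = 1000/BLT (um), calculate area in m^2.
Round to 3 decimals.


1 L = 1e6 mm^3, thickness = 119 um = 0.119 mm
Area = 1e6 / 0.119 mm^2 = (1e6 / 0.119) / 1e6 m^2 = 1000 / 119 m^2
= 8.403 m^2

8.403


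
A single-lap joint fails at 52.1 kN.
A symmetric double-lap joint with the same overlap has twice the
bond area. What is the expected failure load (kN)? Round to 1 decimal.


Double-lap load = 2 * 52.1 = 104.2 kN

104.2


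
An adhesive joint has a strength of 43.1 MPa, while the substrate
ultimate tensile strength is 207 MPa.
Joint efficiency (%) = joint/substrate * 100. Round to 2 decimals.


Efficiency = 43.1 / 207 * 100
= 20.82%

20.82


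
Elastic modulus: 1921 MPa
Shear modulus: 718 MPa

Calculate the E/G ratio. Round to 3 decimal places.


E / G = 1921 / 718 = 2.675

2.675


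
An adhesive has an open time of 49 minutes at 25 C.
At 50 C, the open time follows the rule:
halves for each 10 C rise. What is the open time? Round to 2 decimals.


Factor = 2^((50-25)/10) = 5.6569
Open time = 49 / 5.6569 = 8.66 min

8.66


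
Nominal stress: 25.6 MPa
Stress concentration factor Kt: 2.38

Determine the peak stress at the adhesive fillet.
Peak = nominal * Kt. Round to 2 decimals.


Peak stress = 25.6 * 2.38
= 60.93 MPa

60.93


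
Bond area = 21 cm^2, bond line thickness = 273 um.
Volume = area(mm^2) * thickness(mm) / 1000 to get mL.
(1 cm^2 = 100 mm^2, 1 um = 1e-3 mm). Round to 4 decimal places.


area_mm2 = 21 * 100 = 2100
blt_mm = 273 * 1e-3 = 0.273
vol_mm3 = 2100 * 0.273 = 573.3
vol_mL = 573.3 / 1000 = 0.5733 mL

0.5733


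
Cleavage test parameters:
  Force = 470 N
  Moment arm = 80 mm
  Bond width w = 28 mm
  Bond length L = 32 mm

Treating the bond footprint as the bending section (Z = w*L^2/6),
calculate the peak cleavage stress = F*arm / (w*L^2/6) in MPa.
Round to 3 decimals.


M = 470 * 80 = 37600 N*mm
Z = 28 * 32^2 / 6 = 28672 / 6 mm^3
sigma = M / Z = 6 * 37600 / 28672 = 225600 / 28672
= 7.868 MPa

7.868


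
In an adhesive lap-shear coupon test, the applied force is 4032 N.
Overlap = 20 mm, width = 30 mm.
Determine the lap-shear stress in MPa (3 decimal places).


stress = F / (overlap * width)
= 4032 / (20 * 30)
= 6.720 MPa

6.720


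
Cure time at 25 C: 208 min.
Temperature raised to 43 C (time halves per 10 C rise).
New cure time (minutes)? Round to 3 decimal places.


Acceleration factor = 2^(18/10) = 3.4822
New time = 208 / 3.4822 = 59.732 min

59.732
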